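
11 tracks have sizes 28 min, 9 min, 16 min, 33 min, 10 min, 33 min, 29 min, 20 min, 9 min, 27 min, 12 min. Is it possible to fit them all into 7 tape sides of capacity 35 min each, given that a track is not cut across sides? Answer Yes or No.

Total = 226 min; ⌈226/35⌉ = 7.
The bound of 7 does not rule out 7, but exhaustive search shows no assignment into 7 tape sides of capacity 35 min exists — the minimum is 8.

No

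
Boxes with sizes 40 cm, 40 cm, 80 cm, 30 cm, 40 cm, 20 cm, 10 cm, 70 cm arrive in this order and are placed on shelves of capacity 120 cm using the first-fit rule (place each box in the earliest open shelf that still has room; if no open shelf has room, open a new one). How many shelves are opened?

3

  40 → shelf 1 (new)  [load 40/120]
  40 → shelf 1  [load 80/120]
  80 → shelf 2 (new)  [load 80/120]
  30 → shelf 1  [load 110/120]
  40 → shelf 2  [load 120/120]
  20 → shelf 3 (new)  [load 20/120]
  10 → shelf 1  [load 120/120]
  70 → shelf 3  [load 90/120]
3 shelves opened.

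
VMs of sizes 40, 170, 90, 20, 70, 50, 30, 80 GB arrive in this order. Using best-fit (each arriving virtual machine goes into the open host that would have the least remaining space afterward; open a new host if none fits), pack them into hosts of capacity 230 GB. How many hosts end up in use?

  40 → host 1 (new)  [load 40/230]
  170 → host 1  [load 210/230]
  90 → host 2 (new)  [load 90/230]
  20 → host 1  [load 230/230]
  70 → host 2  [load 160/230]
  50 → host 2  [load 210/230]
  30 → host 3 (new)  [load 30/230]
  80 → host 3  [load 110/230]
3 hosts opened.

3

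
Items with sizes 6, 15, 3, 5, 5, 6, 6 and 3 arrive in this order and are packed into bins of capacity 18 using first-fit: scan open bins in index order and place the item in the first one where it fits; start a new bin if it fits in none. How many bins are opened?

  6 → bin 1 (new)  [load 6/18]
  15 → bin 2 (new)  [load 15/18]
  3 → bin 1  [load 9/18]
  5 → bin 1  [load 14/18]
  5 → bin 3 (new)  [load 5/18]
  6 → bin 3  [load 11/18]
  6 → bin 3  [load 17/18]
  3 → bin 1  [load 17/18]
3 bins opened.

3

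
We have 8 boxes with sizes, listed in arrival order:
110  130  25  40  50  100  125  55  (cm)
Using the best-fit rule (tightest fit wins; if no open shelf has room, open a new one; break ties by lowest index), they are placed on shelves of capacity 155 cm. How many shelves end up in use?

5

  110 → shelf 1 (new)  [load 110/155]
  130 → shelf 2 (new)  [load 130/155]
  25 → shelf 2  [load 155/155]
  40 → shelf 1  [load 150/155]
  50 → shelf 3 (new)  [load 50/155]
  100 → shelf 3  [load 150/155]
  125 → shelf 4 (new)  [load 125/155]
  55 → shelf 5 (new)  [load 55/155]
5 shelves opened.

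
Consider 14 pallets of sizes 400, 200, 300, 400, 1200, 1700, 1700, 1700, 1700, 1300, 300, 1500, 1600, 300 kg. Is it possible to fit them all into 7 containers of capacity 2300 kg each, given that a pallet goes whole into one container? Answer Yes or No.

Total = 14300 kg; ⌈14300/2300⌉ = 7.
8 pallets each exceed half the capacity and cannot share a container, forcing at least 8 containers.
At least 8 containers are required, but only 7 are allowed.

No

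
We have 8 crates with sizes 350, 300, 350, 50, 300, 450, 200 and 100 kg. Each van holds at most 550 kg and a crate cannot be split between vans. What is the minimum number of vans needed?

5

Total = 450 + 350 + 350 + 300 + 300 + 200 + 100 + 50 = 2100 kg.
Lower bound: ⌈2100/550⌉ = 4 vans.
Also, 5 crates each exceed 275 kg, and no two of those can share a van, so at least 5 vans are needed.
A packing using 5 vans:
  van 1: 450 + 100 = 550
  van 2: 350 + 200 = 550
  van 3: 350 + 50 = 400
  van 4: 300 = 300
  van 5: 300 = 300
This matches the lower bound, so 5 is optimal.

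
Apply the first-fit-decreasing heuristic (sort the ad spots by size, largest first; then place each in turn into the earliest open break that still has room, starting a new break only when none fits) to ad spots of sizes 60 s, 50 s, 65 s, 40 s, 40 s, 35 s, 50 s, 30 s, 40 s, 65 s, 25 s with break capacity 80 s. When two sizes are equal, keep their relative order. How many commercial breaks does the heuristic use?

Sorted descending: 65, 65, 60, 50, 50, 40, 40, 40, 35, 30, 25.
  65 → break 1 (new)  [load 65/80]
  65 → break 2 (new)  [load 65/80]
  60 → break 3 (new)  [load 60/80]
  50 → break 4 (new)  [load 50/80]
  50 → break 5 (new)  [load 50/80]
  40 → break 6 (new)  [load 40/80]
  40 → break 6  [load 80/80]
  40 → break 7 (new)  [load 40/80]
  35 → break 7  [load 75/80]
  30 → break 4  [load 80/80]
  25 → break 5  [load 75/80]
7 commercial breaks opened.

7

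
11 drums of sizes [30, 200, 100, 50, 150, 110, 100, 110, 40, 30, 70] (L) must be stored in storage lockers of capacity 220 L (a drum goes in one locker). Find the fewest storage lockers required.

5

Total = 200 + 150 + 110 + 110 + 100 + 100 + 70 + 50 + 40 + 30 + 30 = 990 L.
Lower bound: ⌈990/220⌉ = 5 storage lockers.
A packing using 5 storage lockers:
  locker 1: 200 = 200
  locker 2: 150 + 70 = 220
  locker 3: 110 + 110 = 220
  locker 4: 100 + 100 = 200
  locker 5: 50 + 40 + 30 + 30 = 150
This matches the lower bound, so 5 is optimal.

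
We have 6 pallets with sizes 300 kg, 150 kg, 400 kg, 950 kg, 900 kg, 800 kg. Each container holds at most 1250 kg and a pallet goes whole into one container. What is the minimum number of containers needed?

3

Total = 950 + 900 + 800 + 400 + 300 + 150 = 3500 kg.
Lower bound: ⌈3500/1250⌉ = 3 containers.
A packing using 3 containers:
  container 1: 950 + 300 = 1250
  container 2: 900 + 150 = 1050
  container 3: 800 + 400 = 1200
This matches the lower bound, so 3 is optimal.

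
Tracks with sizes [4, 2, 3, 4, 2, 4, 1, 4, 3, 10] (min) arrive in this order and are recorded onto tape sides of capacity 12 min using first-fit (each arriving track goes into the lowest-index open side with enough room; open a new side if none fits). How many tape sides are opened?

4

  4 → side 1 (new)  [load 4/12]
  2 → side 1  [load 6/12]
  3 → side 1  [load 9/12]
  4 → side 2 (new)  [load 4/12]
  2 → side 1  [load 11/12]
  4 → side 2  [load 8/12]
  1 → side 1  [load 12/12]
  4 → side 2  [load 12/12]
  3 → side 3 (new)  [load 3/12]
  10 → side 4 (new)  [load 10/12]
4 tape sides opened.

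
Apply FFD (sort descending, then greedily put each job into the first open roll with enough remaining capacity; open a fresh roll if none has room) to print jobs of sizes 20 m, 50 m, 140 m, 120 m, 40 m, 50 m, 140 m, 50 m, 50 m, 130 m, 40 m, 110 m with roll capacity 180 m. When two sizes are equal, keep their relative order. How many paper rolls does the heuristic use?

6

Sorted descending: 140, 140, 130, 120, 110, 50, 50, 50, 50, 40, 40, 20.
  140 → roll 1 (new)  [load 140/180]
  140 → roll 2 (new)  [load 140/180]
  130 → roll 3 (new)  [load 130/180]
  120 → roll 4 (new)  [load 120/180]
  110 → roll 5 (new)  [load 110/180]
  50 → roll 3  [load 180/180]
  50 → roll 4  [load 170/180]
  50 → roll 5  [load 160/180]
  50 → roll 6 (new)  [load 50/180]
  40 → roll 1  [load 180/180]
  40 → roll 2  [load 180/180]
  20 → roll 5  [load 180/180]
6 paper rolls opened.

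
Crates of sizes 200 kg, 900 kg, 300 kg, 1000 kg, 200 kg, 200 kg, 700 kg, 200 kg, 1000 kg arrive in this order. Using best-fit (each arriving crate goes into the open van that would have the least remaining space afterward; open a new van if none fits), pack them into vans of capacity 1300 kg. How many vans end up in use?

  200 → van 1 (new)  [load 200/1300]
  900 → van 1  [load 1100/1300]
  300 → van 2 (new)  [load 300/1300]
  1000 → van 2  [load 1300/1300]
  200 → van 1  [load 1300/1300]
  200 → van 3 (new)  [load 200/1300]
  700 → van 3  [load 900/1300]
  200 → van 3  [load 1100/1300]
  1000 → van 4 (new)  [load 1000/1300]
4 vans opened.

4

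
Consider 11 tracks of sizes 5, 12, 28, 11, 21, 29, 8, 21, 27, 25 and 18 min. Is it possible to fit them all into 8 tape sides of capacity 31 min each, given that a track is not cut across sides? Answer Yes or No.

A valid assignment using 8 tape sides:
  side 1: 29 = 29
  side 2: 28 = 28
  side 3: 27 = 27
  side 4: 25 + 5 = 30
  side 5: 21 + 8 = 29
  side 6: 21 = 21
  side 7: 18 + 12 = 30
  side 8: 11 = 11
Every load is within 31 min, so 8 tape sides suffice.

Yes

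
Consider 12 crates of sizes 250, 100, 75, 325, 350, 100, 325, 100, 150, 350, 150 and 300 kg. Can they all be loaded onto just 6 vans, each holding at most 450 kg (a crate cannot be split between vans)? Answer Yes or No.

A valid assignment using 6 vans:
  van 1: 350 + 100 = 450
  van 2: 350 + 100 = 450
  van 3: 325 + 100 = 425
  van 4: 325 + 75 = 400
  van 5: 300 + 150 = 450
  van 6: 250 + 150 = 400
Every load is within 450 kg, so 6 vans suffice.

Yes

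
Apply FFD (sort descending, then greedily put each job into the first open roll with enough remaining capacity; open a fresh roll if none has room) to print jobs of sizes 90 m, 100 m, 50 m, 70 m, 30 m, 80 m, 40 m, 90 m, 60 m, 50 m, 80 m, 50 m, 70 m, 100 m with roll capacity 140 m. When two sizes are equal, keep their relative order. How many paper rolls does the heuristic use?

7

Sorted descending: 100, 100, 90, 90, 80, 80, 70, 70, 60, 50, 50, 50, 40, 30.
  100 → roll 1 (new)  [load 100/140]
  100 → roll 2 (new)  [load 100/140]
  90 → roll 3 (new)  [load 90/140]
  90 → roll 4 (new)  [load 90/140]
  80 → roll 5 (new)  [load 80/140]
  80 → roll 6 (new)  [load 80/140]
  70 → roll 7 (new)  [load 70/140]
  70 → roll 7  [load 140/140]
  60 → roll 5  [load 140/140]
  50 → roll 3  [load 140/140]
  50 → roll 4  [load 140/140]
  50 → roll 6  [load 130/140]
  40 → roll 1  [load 140/140]
  30 → roll 2  [load 130/140]
7 paper rolls opened.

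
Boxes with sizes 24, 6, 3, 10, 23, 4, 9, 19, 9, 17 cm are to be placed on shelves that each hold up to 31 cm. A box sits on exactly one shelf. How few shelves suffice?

5

Total = 24 + 23 + 19 + 17 + 10 + 9 + 9 + 6 + 4 + 3 = 124 cm.
Lower bound: ⌈124/31⌉ = 4 shelves.
A packing using 5 shelves:
  shelf 1: 24 + 6 = 30
  shelf 2: 23 + 4 + 3 = 30
  shelf 3: 19 + 10 = 29
  shelf 4: 17 + 9 = 26
  shelf 5: 9 = 9
No arrangement into 4 shelves stays within capacity, so 5 is optimal.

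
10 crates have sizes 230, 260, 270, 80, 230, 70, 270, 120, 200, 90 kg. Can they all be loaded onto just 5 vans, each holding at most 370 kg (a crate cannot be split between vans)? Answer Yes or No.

Total = 1820 kg; ⌈1820/370⌉ = 5.
6 crates each exceed half the capacity and cannot share a van, forcing at least 6 vans.
At least 6 vans are required, but only 5 are allowed.

No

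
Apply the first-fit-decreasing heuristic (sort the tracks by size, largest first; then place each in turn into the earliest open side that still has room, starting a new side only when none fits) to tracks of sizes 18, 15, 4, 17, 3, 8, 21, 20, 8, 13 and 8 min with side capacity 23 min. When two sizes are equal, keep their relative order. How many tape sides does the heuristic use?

Sorted descending: 21, 20, 18, 17, 15, 13, 8, 8, 8, 4, 3.
  21 → side 1 (new)  [load 21/23]
  20 → side 2 (new)  [load 20/23]
  18 → side 3 (new)  [load 18/23]
  17 → side 4 (new)  [load 17/23]
  15 → side 5 (new)  [load 15/23]
  13 → side 6 (new)  [load 13/23]
  8 → side 5  [load 23/23]
  8 → side 6  [load 21/23]
  8 → side 7 (new)  [load 8/23]
  4 → side 3  [load 22/23]
  3 → side 2  [load 23/23]
7 tape sides opened.

7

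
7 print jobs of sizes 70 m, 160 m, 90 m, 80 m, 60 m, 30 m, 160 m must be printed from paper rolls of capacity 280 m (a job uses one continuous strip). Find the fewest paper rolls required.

Total = 160 + 160 + 90 + 80 + 70 + 60 + 30 = 650 m.
Lower bound: ⌈650/280⌉ = 3 paper rolls.
A packing using 3 paper rolls:
  roll 1: 160 + 90 + 30 = 280
  roll 2: 160 + 80 = 240
  roll 3: 70 + 60 = 130
This matches the lower bound, so 3 is optimal.

3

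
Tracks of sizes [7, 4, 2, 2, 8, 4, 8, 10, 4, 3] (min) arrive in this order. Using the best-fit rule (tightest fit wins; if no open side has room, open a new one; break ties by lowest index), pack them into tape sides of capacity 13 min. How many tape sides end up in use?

5

  7 → side 1 (new)  [load 7/13]
  4 → side 1  [load 11/13]
  2 → side 1  [load 13/13]
  2 → side 2 (new)  [load 2/13]
  8 → side 2  [load 10/13]
  4 → side 3 (new)  [load 4/13]
  8 → side 3  [load 12/13]
  10 → side 4 (new)  [load 10/13]
  4 → side 5 (new)  [load 4/13]
  3 → side 2  [load 13/13]
5 tape sides opened.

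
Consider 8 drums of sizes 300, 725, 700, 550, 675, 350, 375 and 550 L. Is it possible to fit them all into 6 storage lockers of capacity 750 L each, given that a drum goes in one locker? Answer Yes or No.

No

Total = 4225 L; ⌈4225/750⌉ = 6.
The bound of 6 does not rule out 6, but exhaustive search shows no assignment into 6 storage lockers of capacity 750 L exists — the minimum is 7.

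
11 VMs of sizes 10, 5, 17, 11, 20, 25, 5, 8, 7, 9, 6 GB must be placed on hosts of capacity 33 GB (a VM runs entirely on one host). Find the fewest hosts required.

4

Total = 25 + 20 + 17 + 11 + 10 + 9 + 8 + 7 + 6 + 5 + 5 = 123 GB.
Lower bound: ⌈123/33⌉ = 4 hosts.
A packing using 4 hosts:
  host 1: 25 + 8 = 33
  host 2: 20 + 11 = 31
  host 3: 17 + 10 + 6 = 33
  host 4: 9 + 7 + 5 + 5 = 26
This matches the lower bound, so 4 is optimal.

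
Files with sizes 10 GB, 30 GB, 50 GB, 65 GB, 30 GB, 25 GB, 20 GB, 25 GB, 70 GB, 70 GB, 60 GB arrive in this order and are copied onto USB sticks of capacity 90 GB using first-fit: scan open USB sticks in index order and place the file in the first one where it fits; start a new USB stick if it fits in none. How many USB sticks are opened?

  10 → USB stick 1 (new)  [load 10/90]
  30 → USB stick 1  [load 40/90]
  50 → USB stick 1  [load 90/90]
  65 → USB stick 2 (new)  [load 65/90]
  30 → USB stick 3 (new)  [load 30/90]
  25 → USB stick 2  [load 90/90]
  20 → USB stick 3  [load 50/90]
  25 → USB stick 3  [load 75/90]
  70 → USB stick 4 (new)  [load 70/90]
  70 → USB stick 5 (new)  [load 70/90]
  60 → USB stick 6 (new)  [load 60/90]
6 USB sticks opened.

6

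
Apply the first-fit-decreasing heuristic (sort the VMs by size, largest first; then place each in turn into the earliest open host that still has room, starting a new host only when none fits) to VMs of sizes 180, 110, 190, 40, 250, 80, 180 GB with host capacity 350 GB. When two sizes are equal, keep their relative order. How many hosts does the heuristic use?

4

Sorted descending: 250, 190, 180, 180, 110, 80, 40.
  250 → host 1 (new)  [load 250/350]
  190 → host 2 (new)  [load 190/350]
  180 → host 3 (new)  [load 180/350]
  180 → host 4 (new)  [load 180/350]
  110 → host 2  [load 300/350]
  80 → host 1  [load 330/350]
  40 → host 2  [load 340/350]
4 hosts opened.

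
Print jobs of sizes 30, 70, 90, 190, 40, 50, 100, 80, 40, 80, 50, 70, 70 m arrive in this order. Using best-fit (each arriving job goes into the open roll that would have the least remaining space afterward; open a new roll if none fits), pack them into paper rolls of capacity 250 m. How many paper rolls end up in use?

5

  30 → roll 1 (new)  [load 30/250]
  70 → roll 1  [load 100/250]
  90 → roll 1  [load 190/250]
  190 → roll 2 (new)  [load 190/250]
  40 → roll 1  [load 230/250]
  50 → roll 2  [load 240/250]
  100 → roll 3 (new)  [load 100/250]
  80 → roll 3  [load 180/250]
  40 → roll 3  [load 220/250]
  80 → roll 4 (new)  [load 80/250]
  50 → roll 4  [load 130/250]
  70 → roll 4  [load 200/250]
  70 → roll 5 (new)  [load 70/250]
5 paper rolls opened.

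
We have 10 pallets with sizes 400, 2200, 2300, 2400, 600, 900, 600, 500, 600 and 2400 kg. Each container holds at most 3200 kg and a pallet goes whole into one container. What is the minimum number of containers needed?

Total = 2400 + 2400 + 2300 + 2200 + 900 + 600 + 600 + 600 + 500 + 400 = 12900 kg.
Lower bound: ⌈12900/3200⌉ = 5 containers.
A packing using 5 containers:
  container 1: 2400 + 600 = 3000
  container 2: 2400 + 600 = 3000
  container 3: 2300 + 900 = 3200
  container 4: 2200 + 600 + 400 = 3200
  container 5: 500 = 500
This matches the lower bound, so 5 is optimal.

5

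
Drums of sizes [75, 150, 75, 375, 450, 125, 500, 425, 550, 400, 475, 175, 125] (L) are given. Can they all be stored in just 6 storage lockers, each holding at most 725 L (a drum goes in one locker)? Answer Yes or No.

No

Total = 3900 L; ⌈3900/725⌉ = 6.
7 drums each exceed half the capacity and cannot share a locker, forcing at least 7 storage lockers.
At least 7 storage lockers are required, but only 6 are allowed.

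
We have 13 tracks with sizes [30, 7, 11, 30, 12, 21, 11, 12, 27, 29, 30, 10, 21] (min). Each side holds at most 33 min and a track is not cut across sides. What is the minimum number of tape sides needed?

Total = 30 + 30 + 30 + 29 + 27 + 21 + 21 + 12 + 12 + 11 + 11 + 10 + 7 = 251 min.
Lower bound: ⌈251/33⌉ = 8 tape sides.
A packing using 9 tape sides:
  side 1: 30 = 30
  side 2: 30 = 30
  side 3: 30 = 30
  side 4: 29 = 29
  side 5: 27 = 27
  side 6: 21 + 12 = 33
  side 7: 21 + 12 = 33
  side 8: 11 + 11 + 10 = 32
  side 9: 7 = 7
No arrangement into 8 tape sides stays within capacity, so 9 is optimal.

9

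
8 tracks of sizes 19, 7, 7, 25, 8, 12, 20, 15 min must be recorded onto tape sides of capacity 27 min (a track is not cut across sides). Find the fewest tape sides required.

Total = 25 + 20 + 19 + 15 + 12 + 8 + 7 + 7 = 113 min.
Lower bound: ⌈113/27⌉ = 5 tape sides.
A packing using 5 tape sides:
  side 1: 25 = 25
  side 2: 20 + 7 = 27
  side 3: 19 + 8 = 27
  side 4: 15 + 12 = 27
  side 5: 7 = 7
This matches the lower bound, so 5 is optimal.

5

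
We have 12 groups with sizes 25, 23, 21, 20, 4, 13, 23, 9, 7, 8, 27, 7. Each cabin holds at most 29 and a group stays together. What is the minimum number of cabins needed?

Total = 27 + 25 + 23 + 23 + 21 + 20 + 13 + 9 + 8 + 7 + 7 + 4 = 187.
Lower bound: ⌈187/29⌉ = 7 cabins.
A packing using 7 cabins:
  cabin 1: 27 = 27
  cabin 2: 25 + 4 = 29
  cabin 3: 23 = 23
  cabin 4: 23 = 23
  cabin 5: 21 + 8 = 29
  cabin 6: 20 + 9 = 29
  cabin 7: 13 + 7 + 7 = 27
This matches the lower bound, so 7 is optimal.

7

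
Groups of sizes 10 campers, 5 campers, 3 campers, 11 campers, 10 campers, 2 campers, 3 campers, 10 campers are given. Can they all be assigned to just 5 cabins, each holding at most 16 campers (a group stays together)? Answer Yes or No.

A valid assignment using 4 cabins:
  cabin 1: 11 + 5 = 16
  cabin 2: 10 + 3 + 3 = 16
  cabin 3: 10 + 2 = 12
  cabin 4: 10 = 10
That uses only 4 ≤ 5, so 5 cabins are enough.

Yes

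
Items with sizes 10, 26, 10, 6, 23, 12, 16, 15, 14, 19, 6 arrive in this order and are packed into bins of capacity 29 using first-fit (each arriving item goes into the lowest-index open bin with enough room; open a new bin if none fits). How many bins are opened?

  10 → bin 1 (new)  [load 10/29]
  26 → bin 2 (new)  [load 26/29]
  10 → bin 1  [load 20/29]
  6 → bin 1  [load 26/29]
  23 → bin 3 (new)  [load 23/29]
  12 → bin 4 (new)  [load 12/29]
  16 → bin 4  [load 28/29]
  15 → bin 5 (new)  [load 15/29]
  14 → bin 5  [load 29/29]
  19 → bin 6 (new)  [load 19/29]
  6 → bin 3  [load 29/29]
6 bins opened.

6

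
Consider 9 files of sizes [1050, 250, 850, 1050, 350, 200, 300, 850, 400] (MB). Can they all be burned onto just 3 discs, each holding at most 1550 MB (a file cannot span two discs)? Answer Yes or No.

No

Total = 5300 MB; ⌈5300/1550⌉ = 4.
At least 4 discs are required, but only 3 are allowed.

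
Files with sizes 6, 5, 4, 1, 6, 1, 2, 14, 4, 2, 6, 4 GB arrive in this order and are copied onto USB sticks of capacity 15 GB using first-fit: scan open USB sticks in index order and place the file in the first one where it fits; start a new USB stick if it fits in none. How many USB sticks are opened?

4

  6 → USB stick 1 (new)  [load 6/15]
  5 → USB stick 1  [load 11/15]
  4 → USB stick 1  [load 15/15]
  1 → USB stick 2 (new)  [load 1/15]
  6 → USB stick 2  [load 7/15]
  1 → USB stick 2  [load 8/15]
  2 → USB stick 2  [load 10/15]
  14 → USB stick 3 (new)  [load 14/15]
  4 → USB stick 2  [load 14/15]
  2 → USB stick 4 (new)  [load 2/15]
  6 → USB stick 4  [load 8/15]
  4 → USB stick 4  [load 12/15]
4 USB sticks opened.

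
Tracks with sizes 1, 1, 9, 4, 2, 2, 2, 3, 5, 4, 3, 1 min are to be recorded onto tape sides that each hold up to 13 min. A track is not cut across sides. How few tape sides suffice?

3

Total = 9 + 5 + 4 + 4 + 3 + 3 + 2 + 2 + 2 + 1 + 1 + 1 = 37 min.
Lower bound: ⌈37/13⌉ = 3 tape sides.
A packing using 3 tape sides:
  side 1: 9 + 4 = 13
  side 2: 5 + 4 + 3 + 1 = 13
  side 3: 3 + 2 + 2 + 2 + 1 + 1 = 11
This matches the lower bound, so 3 is optimal.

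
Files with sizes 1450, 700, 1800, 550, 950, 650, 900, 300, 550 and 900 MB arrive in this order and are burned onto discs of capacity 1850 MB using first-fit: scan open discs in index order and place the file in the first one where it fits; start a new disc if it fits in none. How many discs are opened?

  1450 → disc 1 (new)  [load 1450/1850]
  700 → disc 2 (new)  [load 700/1850]
  1800 → disc 3 (new)  [load 1800/1850]
  550 → disc 2  [load 1250/1850]
  950 → disc 4 (new)  [load 950/1850]
  650 → disc 4  [load 1600/1850]
  900 → disc 5 (new)  [load 900/1850]
  300 → disc 1  [load 1750/1850]
  550 → disc 2  [load 1800/1850]
  900 → disc 5  [load 1800/1850]
5 discs opened.

5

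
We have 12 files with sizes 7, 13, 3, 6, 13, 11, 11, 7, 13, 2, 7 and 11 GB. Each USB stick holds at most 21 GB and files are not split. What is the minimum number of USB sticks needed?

Total = 13 + 13 + 13 + 11 + 11 + 11 + 7 + 7 + 7 + 6 + 3 + 2 = 104 GB.
Lower bound: ⌈104/21⌉ = 5 USB sticks.
Also, 6 files each exceed 21/2 GB, and no two of those can share a USB stick, so at least 6 USB sticks are needed.
A packing using 6 USB sticks:
  USB stick 1: 13 + 7 = 20
  USB stick 2: 13 + 7 = 20
  USB stick 3: 13 + 7 = 20
  USB stick 4: 11 + 6 + 3 = 20
  USB stick 5: 11 + 2 = 13
  USB stick 6: 11 = 11
This matches the lower bound, so 6 is optimal.

6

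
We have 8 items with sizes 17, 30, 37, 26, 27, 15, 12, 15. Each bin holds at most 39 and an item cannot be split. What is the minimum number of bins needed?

Total = 37 + 30 + 27 + 26 + 17 + 15 + 15 + 12 = 179.
Lower bound: ⌈179/39⌉ = 5 bins.
A packing using 6 bins:
  bin 1: 37 = 37
  bin 2: 30 = 30
  bin 3: 27 + 12 = 39
  bin 4: 26 = 26
  bin 5: 17 + 15 = 32
  bin 6: 15 = 15
No arrangement into 5 bins stays within capacity, so 6 is optimal.

6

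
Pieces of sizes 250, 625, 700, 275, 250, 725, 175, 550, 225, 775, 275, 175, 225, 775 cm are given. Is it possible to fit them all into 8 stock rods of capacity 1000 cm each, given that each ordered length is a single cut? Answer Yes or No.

Yes

A valid assignment using 7 stock rods:
  stock rod 1: 775 + 225 = 1000
  stock rod 2: 775 + 225 = 1000
  stock rod 3: 725 + 275 = 1000
  stock rod 4: 700 + 275 = 975
  stock rod 5: 625 + 250 = 875
  stock rod 6: 550 + 250 + 175 = 975
  stock rod 7: 175 = 175
That uses only 7 ≤ 8, so 8 stock rods are enough.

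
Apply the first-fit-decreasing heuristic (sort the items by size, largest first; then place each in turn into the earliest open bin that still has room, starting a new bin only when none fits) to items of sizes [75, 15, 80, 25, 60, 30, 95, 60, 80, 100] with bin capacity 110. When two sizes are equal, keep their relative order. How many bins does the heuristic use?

Sorted descending: 100, 95, 80, 80, 75, 60, 60, 30, 25, 15.
  100 → bin 1 (new)  [load 100/110]
  95 → bin 2 (new)  [load 95/110]
  80 → bin 3 (new)  [load 80/110]
  80 → bin 4 (new)  [load 80/110]
  75 → bin 5 (new)  [load 75/110]
  60 → bin 6 (new)  [load 60/110]
  60 → bin 7 (new)  [load 60/110]
  30 → bin 3  [load 110/110]
  25 → bin 4  [load 105/110]
  15 → bin 2  [load 110/110]
7 bins opened.

7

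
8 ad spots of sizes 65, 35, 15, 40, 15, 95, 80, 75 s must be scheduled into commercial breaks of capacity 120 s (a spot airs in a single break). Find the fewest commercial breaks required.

Total = 95 + 80 + 75 + 65 + 40 + 35 + 15 + 15 = 420 s.
Lower bound: ⌈420/120⌉ = 4 commercial breaks.
A packing using 4 commercial breaks:
  break 1: 95 + 15 = 110
  break 2: 80 + 40 = 120
  break 3: 75 + 35 = 110
  break 4: 65 + 15 = 80
This matches the lower bound, so 4 is optimal.

4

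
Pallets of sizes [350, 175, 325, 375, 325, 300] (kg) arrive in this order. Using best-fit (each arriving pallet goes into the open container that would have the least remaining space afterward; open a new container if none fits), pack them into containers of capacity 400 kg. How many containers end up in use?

6

  350 → container 1 (new)  [load 350/400]
  175 → container 2 (new)  [load 175/400]
  325 → container 3 (new)  [load 325/400]
  375 → container 4 (new)  [load 375/400]
  325 → container 5 (new)  [load 325/400]
  300 → container 6 (new)  [load 300/400]
6 containers opened.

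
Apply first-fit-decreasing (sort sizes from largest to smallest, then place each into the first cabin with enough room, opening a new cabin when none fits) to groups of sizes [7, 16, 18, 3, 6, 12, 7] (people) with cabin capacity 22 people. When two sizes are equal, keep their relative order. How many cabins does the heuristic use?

Sorted descending: 18, 16, 12, 7, 7, 6, 3.
  18 → cabin 1 (new)  [load 18/22]
  16 → cabin 2 (new)  [load 16/22]
  12 → cabin 3 (new)  [load 12/22]
  7 → cabin 3  [load 19/22]
  7 → cabin 4 (new)  [load 7/22]
  6 → cabin 2  [load 22/22]
  3 → cabin 1  [load 21/22]
4 cabins opened.

4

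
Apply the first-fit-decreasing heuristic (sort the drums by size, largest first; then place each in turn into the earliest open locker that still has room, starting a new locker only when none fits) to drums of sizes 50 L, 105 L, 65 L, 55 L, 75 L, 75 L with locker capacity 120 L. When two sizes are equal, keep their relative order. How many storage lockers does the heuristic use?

Sorted descending: 105, 75, 75, 65, 55, 50.
  105 → locker 1 (new)  [load 105/120]
  75 → locker 2 (new)  [load 75/120]
  75 → locker 3 (new)  [load 75/120]
  65 → locker 4 (new)  [load 65/120]
  55 → locker 4  [load 120/120]
  50 → locker 5 (new)  [load 50/120]
5 storage lockers opened.

5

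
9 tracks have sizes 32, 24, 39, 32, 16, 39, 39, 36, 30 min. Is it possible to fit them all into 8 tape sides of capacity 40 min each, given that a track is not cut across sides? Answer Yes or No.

A valid assignment using 8 tape sides:
  side 1: 39 = 39
  side 2: 39 = 39
  side 3: 39 = 39
  side 4: 36 = 36
  side 5: 32 = 32
  side 6: 32 = 32
  side 7: 30 = 30
  side 8: 24 + 16 = 40
Every load is within 40 min, so 8 tape sides suffice.

Yes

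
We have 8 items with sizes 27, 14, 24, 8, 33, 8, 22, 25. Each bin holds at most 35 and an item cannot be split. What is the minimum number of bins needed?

6

Total = 33 + 27 + 25 + 24 + 22 + 14 + 8 + 8 = 161.
Lower bound: ⌈161/35⌉ = 5 bins.
A packing using 6 bins:
  bin 1: 33 = 33
  bin 2: 27 + 8 = 35
  bin 3: 25 + 8 = 33
  bin 4: 24 = 24
  bin 5: 22 = 22
  bin 6: 14 = 14
No arrangement into 5 bins stays within capacity, so 6 is optimal.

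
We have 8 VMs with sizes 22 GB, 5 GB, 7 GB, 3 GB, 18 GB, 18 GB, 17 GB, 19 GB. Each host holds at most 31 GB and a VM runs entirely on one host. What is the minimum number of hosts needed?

Total = 22 + 19 + 18 + 18 + 17 + 7 + 5 + 3 = 109 GB.
Lower bound: ⌈109/31⌉ = 4 hosts.
Also, 5 VMs each exceed 31/2 GB, and no two of those can share a host, so at least 5 hosts are needed.
A packing using 5 hosts:
  host 1: 22 + 7 = 29
  host 2: 19 + 5 + 3 = 27
  host 3: 18 = 18
  host 4: 18 = 18
  host 5: 17 = 17
This matches the lower bound, so 5 is optimal.

5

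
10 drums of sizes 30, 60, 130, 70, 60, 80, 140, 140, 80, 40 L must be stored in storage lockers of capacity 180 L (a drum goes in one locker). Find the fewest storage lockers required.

Total = 140 + 140 + 130 + 80 + 80 + 70 + 60 + 60 + 40 + 30 = 830 L.
Lower bound: ⌈830/180⌉ = 5 storage lockers.
A packing using 6 storage lockers:
  locker 1: 140 + 40 = 180
  locker 2: 140 + 30 = 170
  locker 3: 130 = 130
  locker 4: 80 + 80 = 160
  locker 5: 70 + 60 = 130
  locker 6: 60 = 60
No arrangement into 5 storage lockers stays within capacity, so 6 is optimal.

6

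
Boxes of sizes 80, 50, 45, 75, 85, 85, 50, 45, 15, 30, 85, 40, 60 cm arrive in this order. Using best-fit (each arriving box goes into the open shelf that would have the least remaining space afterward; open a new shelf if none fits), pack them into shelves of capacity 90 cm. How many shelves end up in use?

  80 → shelf 1 (new)  [load 80/90]
  50 → shelf 2 (new)  [load 50/90]
  45 → shelf 3 (new)  [load 45/90]
  75 → shelf 4 (new)  [load 75/90]
  85 → shelf 5 (new)  [load 85/90]
  85 → shelf 6 (new)  [load 85/90]
  50 → shelf 7 (new)  [load 50/90]
  45 → shelf 3  [load 90/90]
  15 → shelf 4  [load 90/90]
  30 → shelf 2  [load 80/90]
  85 → shelf 8 (new)  [load 85/90]
  40 → shelf 7  [load 90/90]
  60 → shelf 9 (new)  [load 60/90]
9 shelves opened.

9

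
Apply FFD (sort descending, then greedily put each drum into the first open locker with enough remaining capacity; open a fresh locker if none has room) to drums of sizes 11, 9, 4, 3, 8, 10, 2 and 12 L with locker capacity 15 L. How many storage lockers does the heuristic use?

5

Sorted descending: 12, 11, 10, 9, 8, 4, 3, 2.
  12 → locker 1 (new)  [load 12/15]
  11 → locker 2 (new)  [load 11/15]
  10 → locker 3 (new)  [load 10/15]
  9 → locker 4 (new)  [load 9/15]
  8 → locker 5 (new)  [load 8/15]
  4 → locker 2  [load 15/15]
  3 → locker 1  [load 15/15]
  2 → locker 3  [load 12/15]
5 storage lockers opened.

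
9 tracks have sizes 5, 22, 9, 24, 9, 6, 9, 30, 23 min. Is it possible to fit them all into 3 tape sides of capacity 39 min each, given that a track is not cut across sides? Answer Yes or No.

No

Total = 137 min; ⌈137/39⌉ = 4.
At least 4 tape sides are required, but only 3 are allowed.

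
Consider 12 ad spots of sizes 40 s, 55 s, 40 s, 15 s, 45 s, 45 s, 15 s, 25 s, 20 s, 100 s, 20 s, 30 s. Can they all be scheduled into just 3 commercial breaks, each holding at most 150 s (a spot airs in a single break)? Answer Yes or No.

A valid assignment using 3 commercial breaks:
  break 1: 100 + 30 + 20 = 150
  break 2: 55 + 45 + 20 + 15 + 15 = 150
  break 3: 45 + 40 + 40 + 25 = 150
Every load is within 150 s, so 3 commercial breaks suffice.

Yes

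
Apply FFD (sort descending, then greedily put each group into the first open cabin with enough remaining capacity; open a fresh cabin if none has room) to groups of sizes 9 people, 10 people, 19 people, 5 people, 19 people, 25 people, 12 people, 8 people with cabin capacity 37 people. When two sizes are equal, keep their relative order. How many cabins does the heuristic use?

3

Sorted descending: 25, 19, 19, 12, 10, 9, 8, 5.
  25 → cabin 1 (new)  [load 25/37]
  19 → cabin 2 (new)  [load 19/37]
  19 → cabin 3 (new)  [load 19/37]
  12 → cabin 1  [load 37/37]
  10 → cabin 2  [load 29/37]
  9 → cabin 3  [load 28/37]
  8 → cabin 2  [load 37/37]
  5 → cabin 3  [load 33/37]
3 cabins opened.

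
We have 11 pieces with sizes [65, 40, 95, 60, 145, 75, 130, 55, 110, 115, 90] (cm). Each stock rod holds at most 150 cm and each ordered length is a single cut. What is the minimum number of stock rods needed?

7

Total = 145 + 130 + 115 + 110 + 95 + 90 + 75 + 65 + 60 + 55 + 40 = 980 cm.
Lower bound: ⌈980/150⌉ = 7 stock rods.
A packing using 7 stock rods:
  stock rod 1: 145 = 145
  stock rod 2: 130 = 130
  stock rod 3: 115 = 115
  stock rod 4: 110 + 40 = 150
  stock rod 5: 95 + 55 = 150
  stock rod 6: 90 + 60 = 150
  stock rod 7: 75 + 65 = 140
This matches the lower bound, so 7 is optimal.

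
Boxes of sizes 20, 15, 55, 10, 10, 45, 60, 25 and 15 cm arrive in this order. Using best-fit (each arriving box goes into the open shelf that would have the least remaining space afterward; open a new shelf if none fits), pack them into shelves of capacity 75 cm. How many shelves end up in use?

4

  20 → shelf 1 (new)  [load 20/75]
  15 → shelf 1  [load 35/75]
  55 → shelf 2 (new)  [load 55/75]
  10 → shelf 2  [load 65/75]
  10 → shelf 2  [load 75/75]
  45 → shelf 3 (new)  [load 45/75]
  60 → shelf 4 (new)  [load 60/75]
  25 → shelf 3  [load 70/75]
  15 → shelf 4  [load 75/75]
4 shelves opened.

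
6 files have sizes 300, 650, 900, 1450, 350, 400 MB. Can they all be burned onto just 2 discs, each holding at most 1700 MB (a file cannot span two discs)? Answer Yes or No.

Total = 4050 MB; ⌈4050/1700⌉ = 3.
At least 3 discs are required, but only 2 are allowed.

No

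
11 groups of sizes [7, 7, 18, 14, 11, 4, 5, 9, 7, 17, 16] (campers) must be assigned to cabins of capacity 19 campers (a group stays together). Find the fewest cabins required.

Total = 18 + 17 + 16 + 14 + 11 + 9 + 7 + 7 + 7 + 5 + 4 = 115 campers.
Lower bound: ⌈115/19⌉ = 7 cabins.
A packing using 7 cabins:
  cabin 1: 18 = 18
  cabin 2: 17 = 17
  cabin 3: 16 = 16
  cabin 4: 14 + 5 = 19
  cabin 5: 11 + 7 = 18
  cabin 6: 9 + 7 = 16
  cabin 7: 7 + 4 = 11
This matches the lower bound, so 7 is optimal.

7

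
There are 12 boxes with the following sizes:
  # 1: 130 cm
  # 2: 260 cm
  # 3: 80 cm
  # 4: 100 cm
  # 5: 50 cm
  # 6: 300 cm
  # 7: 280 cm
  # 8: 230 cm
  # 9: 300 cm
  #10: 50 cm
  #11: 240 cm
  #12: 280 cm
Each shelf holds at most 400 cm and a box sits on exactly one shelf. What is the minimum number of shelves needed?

7

Total = 300 + 300 + 280 + 280 + 260 + 240 + 230 + 130 + 100 + 80 + 50 + 50 = 2300 cm.
Lower bound: ⌈2300/400⌉ = 6 shelves.
Also, 7 boxes each exceed 200 cm, and no two of those can share a shelf, so at least 7 shelves are needed.
A packing using 7 shelves:
  shelf 1: 300 + 100 = 400
  shelf 2: 300 + 80 = 380
  shelf 3: 280 + 50 + 50 = 380
  shelf 4: 280 = 280
  shelf 5: 260 + 130 = 390
  shelf 6: 240 = 240
  shelf 7: 230 = 230
This matches the lower bound, so 7 is optimal.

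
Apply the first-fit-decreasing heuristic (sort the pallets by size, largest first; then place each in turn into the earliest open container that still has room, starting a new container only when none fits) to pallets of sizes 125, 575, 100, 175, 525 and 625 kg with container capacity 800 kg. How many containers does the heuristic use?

3

Sorted descending: 625, 575, 525, 175, 125, 100.
  625 → container 1 (new)  [load 625/800]
  575 → container 2 (new)  [load 575/800]
  525 → container 3 (new)  [load 525/800]
  175 → container 1  [load 800/800]
  125 → container 2  [load 700/800]
  100 → container 2  [load 800/800]
3 containers opened.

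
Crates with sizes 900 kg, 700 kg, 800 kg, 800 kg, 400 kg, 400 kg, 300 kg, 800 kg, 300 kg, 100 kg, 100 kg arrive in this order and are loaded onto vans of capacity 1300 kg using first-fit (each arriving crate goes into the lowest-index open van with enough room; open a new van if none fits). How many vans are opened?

  900 → van 1 (new)  [load 900/1300]
  700 → van 2 (new)  [load 700/1300]
  800 → van 3 (new)  [load 800/1300]
  800 → van 4 (new)  [load 800/1300]
  400 → van 1  [load 1300/1300]
  400 → van 2  [load 1100/1300]
  300 → van 3  [load 1100/1300]
  800 → van 5 (new)  [load 800/1300]
  300 → van 4  [load 1100/1300]
  100 → van 2  [load 1200/1300]
  100 → van 2  [load 1300/1300]
5 vans opened.

5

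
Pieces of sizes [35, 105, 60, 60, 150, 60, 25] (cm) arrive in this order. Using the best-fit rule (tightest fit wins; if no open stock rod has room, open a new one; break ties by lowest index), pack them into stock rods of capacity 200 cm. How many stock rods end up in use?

  35 → stock rod 1 (new)  [load 35/200]
  105 → stock rod 1  [load 140/200]
  60 → stock rod 1  [load 200/200]
  60 → stock rod 2 (new)  [load 60/200]
  150 → stock rod 3 (new)  [load 150/200]
  60 → stock rod 2  [load 120/200]
  25 → stock rod 3  [load 175/200]
3 stock rods opened.

3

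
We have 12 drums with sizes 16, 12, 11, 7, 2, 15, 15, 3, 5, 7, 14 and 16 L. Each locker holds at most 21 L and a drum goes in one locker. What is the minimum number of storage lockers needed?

Total = 16 + 16 + 15 + 15 + 14 + 12 + 11 + 7 + 7 + 5 + 3 + 2 = 123 L.
Lower bound: ⌈123/21⌉ = 6 storage lockers.
Also, 7 drums each exceed 21/2 L, and no two of those can share a locker, so at least 7 storage lockers are needed.
A packing using 7 storage lockers:
  locker 1: 16 + 5 = 21
  locker 2: 16 + 3 + 2 = 21
  locker 3: 15 = 15
  locker 4: 15 = 15
  locker 5: 14 + 7 = 21
  locker 6: 12 + 7 = 19
  locker 7: 11 = 11
This matches the lower bound, so 7 is optimal.

7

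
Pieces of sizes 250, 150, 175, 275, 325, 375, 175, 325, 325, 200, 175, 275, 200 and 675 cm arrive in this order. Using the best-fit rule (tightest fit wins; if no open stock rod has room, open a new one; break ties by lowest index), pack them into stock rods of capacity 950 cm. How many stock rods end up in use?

5

  250 → stock rod 1 (new)  [load 250/950]
  150 → stock rod 1  [load 400/950]
  175 → stock rod 1  [load 575/950]
  275 → stock rod 1  [load 850/950]
  325 → stock rod 2 (new)  [load 325/950]
  375 → stock rod 2  [load 700/950]
  175 → stock rod 2  [load 875/950]
  325 → stock rod 3 (new)  [load 325/950]
  325 → stock rod 3  [load 650/950]
  200 → stock rod 3  [load 850/950]
  175 → stock rod 4 (new)  [load 175/950]
  275 → stock rod 4  [load 450/950]
  200 → stock rod 4  [load 650/950]
  675 → stock rod 5 (new)  [load 675/950]
5 stock rods opened.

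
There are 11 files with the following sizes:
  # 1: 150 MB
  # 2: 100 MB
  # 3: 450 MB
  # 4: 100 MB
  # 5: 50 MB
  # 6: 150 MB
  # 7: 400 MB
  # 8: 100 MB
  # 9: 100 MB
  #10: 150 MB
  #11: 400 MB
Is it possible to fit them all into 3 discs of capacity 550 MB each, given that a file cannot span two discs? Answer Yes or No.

No

Total = 2150 MB; ⌈2150/550⌉ = 4.
At least 4 discs are required, but only 3 are allowed.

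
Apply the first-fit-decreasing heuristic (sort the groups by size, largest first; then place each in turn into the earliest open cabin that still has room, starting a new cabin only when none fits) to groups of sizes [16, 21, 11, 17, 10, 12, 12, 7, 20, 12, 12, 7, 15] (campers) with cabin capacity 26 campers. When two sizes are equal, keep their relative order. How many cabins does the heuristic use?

Sorted descending: 21, 20, 17, 16, 15, 12, 12, 12, 12, 11, 10, 7, 7.
  21 → cabin 1 (new)  [load 21/26]
  20 → cabin 2 (new)  [load 20/26]
  17 → cabin 3 (new)  [load 17/26]
  16 → cabin 4 (new)  [load 16/26]
  15 → cabin 5 (new)  [load 15/26]
  12 → cabin 6 (new)  [load 12/26]
  12 → cabin 6  [load 24/26]
  12 → cabin 7 (new)  [load 12/26]
  12 → cabin 7  [load 24/26]
  11 → cabin 5  [load 26/26]
  10 → cabin 4  [load 26/26]
  7 → cabin 3  [load 24/26]
  7 → cabin 8 (new)  [load 7/26]
8 cabins opened.

8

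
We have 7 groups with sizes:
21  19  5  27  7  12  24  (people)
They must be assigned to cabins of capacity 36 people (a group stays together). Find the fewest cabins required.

4

Total = 27 + 24 + 21 + 19 + 12 + 7 + 5 = 115 people.
Lower bound: ⌈115/36⌉ = 4 cabins.
A packing using 4 cabins:
  cabin 1: 27 + 7 = 34
  cabin 2: 24 + 12 = 36
  cabin 3: 21 + 5 = 26
  cabin 4: 19 = 19
This matches the lower bound, so 4 is optimal.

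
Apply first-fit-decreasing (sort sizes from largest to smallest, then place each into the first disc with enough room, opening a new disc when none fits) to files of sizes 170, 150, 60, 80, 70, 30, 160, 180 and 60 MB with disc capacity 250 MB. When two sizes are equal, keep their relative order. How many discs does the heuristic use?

Sorted descending: 180, 170, 160, 150, 80, 70, 60, 60, 30.
  180 → disc 1 (new)  [load 180/250]
  170 → disc 2 (new)  [load 170/250]
  160 → disc 3 (new)  [load 160/250]
  150 → disc 4 (new)  [load 150/250]
  80 → disc 2  [load 250/250]
  70 → disc 1  [load 250/250]
  60 → disc 3  [load 220/250]
  60 → disc 4  [load 210/250]
  30 → disc 3  [load 250/250]
4 discs opened.

4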